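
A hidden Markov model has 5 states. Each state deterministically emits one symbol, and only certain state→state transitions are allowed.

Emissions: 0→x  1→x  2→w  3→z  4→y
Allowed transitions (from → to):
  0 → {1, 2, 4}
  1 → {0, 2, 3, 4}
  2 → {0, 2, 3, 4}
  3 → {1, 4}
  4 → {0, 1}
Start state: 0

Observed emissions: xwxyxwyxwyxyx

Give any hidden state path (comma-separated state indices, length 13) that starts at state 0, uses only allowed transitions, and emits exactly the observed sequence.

  t0 'x' -> {0,1}, take 0 (start)
  t1 'w' -> {2}, take 2 (0->2 ok)
  t2 'x' -> {0,1}, take 0 (2->0 ok)
  t3 'y' -> {4}, take 4 (0->4 ok)
  t4 'x' -> {0,1}, take 0 (4->0 ok)
  t5 'w' -> {2}, take 2 (0->2 ok)
  t6 'y' -> {4}, take 4 (2->4 ok)
  t7 'x' -> {0,1}, take 1 (4->1 ok)
  t8 'w' -> {2}, take 2 (1->2 ok)
  t9 'y' -> {4}, take 4 (2->4 ok)
  t10 'x' -> {0,1}, take 1 (4->1 ok)
  t11 'y' -> {4}, take 4 (1->4 ok)
  t12 'x' -> {0,1}, take 1 (4->1 ok)

0,2,0,4,0,2,4,1,2,4,1,4,1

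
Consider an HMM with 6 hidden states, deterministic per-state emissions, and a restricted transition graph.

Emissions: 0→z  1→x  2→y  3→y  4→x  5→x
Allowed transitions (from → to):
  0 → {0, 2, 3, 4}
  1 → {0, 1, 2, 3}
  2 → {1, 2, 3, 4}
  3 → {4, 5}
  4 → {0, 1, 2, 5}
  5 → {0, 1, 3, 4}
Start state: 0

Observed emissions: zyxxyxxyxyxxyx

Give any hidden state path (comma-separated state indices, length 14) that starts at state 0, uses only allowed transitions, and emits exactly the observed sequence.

0,2,4,1,3,5,1,3,5,3,5,1,3,5

  t0 'z' -> {0}, take 0 (start)
  t1 'y' -> {2,3}, take 2 (0->2 ok)
  t2 'x' -> {1,4,5}, take 4 (2->4 ok)
  t3 'x' -> {1,4,5}, take 1 (4->1 ok)
  t4 'y' -> {2,3}, take 3 (1->3 ok)
  t5 'x' -> {1,4,5}, take 5 (3->5 ok)
  t6 'x' -> {1,4,5}, take 1 (5->1 ok)
  t7 'y' -> {2,3}, take 3 (1->3 ok)
  t8 'x' -> {1,4,5}, take 5 (3->5 ok)
  t9 'y' -> {2,3}, take 3 (5->3 ok)
  t10 'x' -> {1,4,5}, take 5 (3->5 ok)
  t11 'x' -> {1,4,5}, take 1 (5->1 ok)
  t12 'y' -> {2,3}, take 3 (1->3 ok)
  t13 'x' -> {1,4,5}, take 5 (3->5 ok)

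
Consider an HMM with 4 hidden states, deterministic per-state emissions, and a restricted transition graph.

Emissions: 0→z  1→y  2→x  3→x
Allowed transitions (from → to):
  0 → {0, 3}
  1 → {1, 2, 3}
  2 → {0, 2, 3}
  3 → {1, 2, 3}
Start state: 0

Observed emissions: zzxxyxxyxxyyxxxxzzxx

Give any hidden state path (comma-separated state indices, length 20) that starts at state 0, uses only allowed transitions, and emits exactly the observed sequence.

0,0,3,3,1,3,3,1,3,3,1,1,2,2,3,2,0,0,3,2

  [0] z  {0}  => 0  start
  [1] z  {0}  => 0  0->0 ok
  [2] x  {2,3}  => 3  0->3 ok
  [3] x  {2,3}  => 3  3->3 ok
  [4] y  {1}  => 1  3->1 ok
  [5] x  {2,3}  => 3  1->3 ok
  [6] x  {2,3}  => 3  3->3 ok
  [7] y  {1}  => 1  3->1 ok
  [8] x  {2,3}  => 3  1->3 ok
  [9] x  {2,3}  => 3  3->3 ok
  [10] y  {1}  => 1  3->1 ok
  [11] y  {1}  => 1  1->1 ok
  [12] x  {2,3}  => 2  1->2 ok
  [13] x  {2,3}  => 2  2->2 ok
  [14] x  {2,3}  => 3  2->3 ok
  [15] x  {2,3}  => 2  3->2 ok
  [16] z  {0}  => 0  2->0 ok
  [17] z  {0}  => 0  0->0 ok
  [18] x  {2,3}  => 3  0->3 ok
  [19] x  {2,3}  => 2  3->2 ok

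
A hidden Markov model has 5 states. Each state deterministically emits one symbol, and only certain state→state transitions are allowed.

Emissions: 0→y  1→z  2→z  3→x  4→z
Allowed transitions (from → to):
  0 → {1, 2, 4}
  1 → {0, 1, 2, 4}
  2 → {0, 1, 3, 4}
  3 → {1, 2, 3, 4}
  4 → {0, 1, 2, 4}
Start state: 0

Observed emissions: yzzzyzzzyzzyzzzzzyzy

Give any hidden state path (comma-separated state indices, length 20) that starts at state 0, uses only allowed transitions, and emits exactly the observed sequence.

0,2,1,4,0,2,1,4,0,2,1,0,1,2,4,4,4,0,2,0

  [0] y  {0}  => 0  start
  [1] z  {1,2,4}  => 2  0->2 ok
  [2] z  {1,2,4}  => 1  2->1 ok
  [3] z  {1,2,4}  => 4  1->4 ok
  [4] y  {0}  => 0  4->0 ok
  [5] z  {1,2,4}  => 2  0->2 ok
  [6] z  {1,2,4}  => 1  2->1 ok
  [7] z  {1,2,4}  => 4  1->4 ok
  [8] y  {0}  => 0  4->0 ok
  [9] z  {1,2,4}  => 2  0->2 ok
  [10] z  {1,2,4}  => 1  2->1 ok
  [11] y  {0}  => 0  1->0 ok
  [12] z  {1,2,4}  => 1  0->1 ok
  [13] z  {1,2,4}  => 2  1->2 ok
  [14] z  {1,2,4}  => 4  2->4 ok
  [15] z  {1,2,4}  => 4  4->4 ok
  [16] z  {1,2,4}  => 4  4->4 ok
  [17] y  {0}  => 0  4->0 ok
  [18] z  {1,2,4}  => 2  0->2 ok
  [19] y  {0}  => 0  2->0 ok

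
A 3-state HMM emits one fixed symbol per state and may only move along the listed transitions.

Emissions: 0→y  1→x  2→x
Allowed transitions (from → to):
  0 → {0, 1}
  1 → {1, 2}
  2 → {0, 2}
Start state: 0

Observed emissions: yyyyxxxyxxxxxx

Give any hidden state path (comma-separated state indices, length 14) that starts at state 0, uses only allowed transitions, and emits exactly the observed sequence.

0,0,0,0,1,2,2,0,1,1,1,2,2,2

  0: obs=y cand={0} pick 0 [start]
  1: obs=y cand={0} pick 0 [0->0 ok]
  2: obs=y cand={0} pick 0 [0->0 ok]
  3: obs=y cand={0} pick 0 [0->0 ok]
  4: obs=x cand={1,2} pick 1 [0->1 ok]
  5: obs=x cand={1,2} pick 2 [1->2 ok]
  6: obs=x cand={1,2} pick 2 [2->2 ok]
  7: obs=y cand={0} pick 0 [2->0 ok]
  8: obs=x cand={1,2} pick 1 [0->1 ok]
  9: obs=x cand={1,2} pick 1 [1->1 ok]
  10: obs=x cand={1,2} pick 1 [1->1 ok]
  11: obs=x cand={1,2} pick 2 [1->2 ok]
  12: obs=x cand={1,2} pick 2 [2->2 ok]
  13: obs=x cand={1,2} pick 2 [2->2 ok]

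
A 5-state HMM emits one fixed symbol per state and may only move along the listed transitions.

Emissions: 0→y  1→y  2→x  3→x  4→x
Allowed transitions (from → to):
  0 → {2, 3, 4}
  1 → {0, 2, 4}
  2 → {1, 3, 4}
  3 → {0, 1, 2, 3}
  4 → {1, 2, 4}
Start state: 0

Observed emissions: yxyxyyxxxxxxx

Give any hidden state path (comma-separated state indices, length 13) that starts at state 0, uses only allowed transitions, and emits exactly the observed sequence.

  t0 'y' -> {0,1}, take 0 (start)
  t1 'x' -> {2,3,4}, take 2 (0->2 ok)
  t2 'y' -> {0,1}, take 1 (2->1 ok)
  t3 'x' -> {2,3,4}, take 2 (1->2 ok)
  t4 'y' -> {0,1}, take 1 (2->1 ok)
  t5 'y' -> {0,1}, take 0 (1->0 ok)
  t6 'x' -> {2,3,4}, take 2 (0->2 ok)
  t7 'x' -> {2,3,4}, take 4 (2->4 ok)
  t8 'x' -> {2,3,4}, take 4 (4->4 ok)
  t9 'x' -> {2,3,4}, take 4 (4->4 ok)
  t10 'x' -> {2,3,4}, take 2 (4->2 ok)
  t11 'x' -> {2,3,4}, take 4 (2->4 ok)
  t12 'x' -> {2,3,4}, take 2 (4->2 ok)

0,2,1,2,1,0,2,4,4,4,2,4,2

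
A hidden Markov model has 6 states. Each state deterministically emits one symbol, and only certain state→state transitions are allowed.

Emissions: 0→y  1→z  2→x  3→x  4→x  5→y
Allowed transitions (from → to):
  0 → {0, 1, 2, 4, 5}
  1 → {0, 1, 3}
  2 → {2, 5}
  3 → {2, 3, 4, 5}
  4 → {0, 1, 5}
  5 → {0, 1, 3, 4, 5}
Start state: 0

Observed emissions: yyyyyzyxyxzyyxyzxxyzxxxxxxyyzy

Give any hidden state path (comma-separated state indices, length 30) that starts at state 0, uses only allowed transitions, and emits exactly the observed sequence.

0,0,0,0,0,1,0,4,5,4,1,0,0,4,5,1,3,4,5,1,3,2,2,2,2,2,5,5,1,0

  pos 0: y in {0,5}, choose 0; start
  pos 1: y in {0,5}, choose 0; 0->0 ok
  pos 2: y in {0,5}, choose 0; 0->0 ok
  pos 3: y in {0,5}, choose 0; 0->0 ok
  pos 4: y in {0,5}, choose 0; 0->0 ok
  pos 5: z in {1}, choose 1; 0->1 ok
  pos 6: y in {0,5}, choose 0; 1->0 ok
  pos 7: x in {2,3,4}, choose 4; 0->4 ok
  pos 8: y in {0,5}, choose 5; 4->5 ok
  pos 9: x in {2,3,4}, choose 4; 5->4 ok
  pos 10: z in {1}, choose 1; 4->1 ok
  pos 11: y in {0,5}, choose 0; 1->0 ok
  pos 12: y in {0,5}, choose 0; 0->0 ok
  pos 13: x in {2,3,4}, choose 4; 0->4 ok
  pos 14: y in {0,5}, choose 5; 4->5 ok
  pos 15: z in {1}, choose 1; 5->1 ok
  pos 16: x in {2,3,4}, choose 3; 1->3 ok
  pos 17: x in {2,3,4}, choose 4; 3->4 ok
  pos 18: y in {0,5}, choose 5; 4->5 ok
  pos 19: z in {1}, choose 1; 5->1 ok
  pos 20: x in {2,3,4}, choose 3; 1->3 ok
  pos 21: x in {2,3,4}, choose 2; 3->2 ok
  pos 22: x in {2,3,4}, choose 2; 2->2 ok
  pos 23: x in {2,3,4}, choose 2; 2->2 ok
  pos 24: x in {2,3,4}, choose 2; 2->2 ok
  pos 25: x in {2,3,4}, choose 2; 2->2 ok
  pos 26: y in {0,5}, choose 5; 2->5 ok
  pos 27: y in {0,5}, choose 5; 5->5 ok
  pos 28: z in {1}, choose 1; 5->1 ok
  pos 29: y in {0,5}, choose 0; 1->0 ok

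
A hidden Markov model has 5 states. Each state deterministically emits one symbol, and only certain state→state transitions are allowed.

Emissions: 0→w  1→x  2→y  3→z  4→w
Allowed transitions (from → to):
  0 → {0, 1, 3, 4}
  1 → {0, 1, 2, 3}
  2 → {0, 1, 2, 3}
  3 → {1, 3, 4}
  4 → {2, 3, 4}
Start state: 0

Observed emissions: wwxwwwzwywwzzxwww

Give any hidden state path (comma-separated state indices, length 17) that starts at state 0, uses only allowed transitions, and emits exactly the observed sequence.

  0: obs=w cand={0,4} pick 0 [start]
  1: obs=w cand={0,4} pick 0 [0->0 ok]
  2: obs=x cand={1} pick 1 [0->1 ok]
  3: obs=w cand={0,4} pick 0 [1->0 ok]
  4: obs=w cand={0,4} pick 4 [0->4 ok]
  5: obs=w cand={0,4} pick 4 [4->4 ok]
  6: obs=z cand={3} pick 3 [4->3 ok]
  7: obs=w cand={0,4} pick 4 [3->4 ok]
  8: obs=y cand={2} pick 2 [4->2 ok]
  9: obs=w cand={0,4} pick 0 [2->0 ok]
  10: obs=w cand={0,4} pick 4 [0->4 ok]
  11: obs=z cand={3} pick 3 [4->3 ok]
  12: obs=z cand={3} pick 3 [3->3 ok]
  13: obs=x cand={1} pick 1 [3->1 ok]
  14: obs=w cand={0,4} pick 0 [1->0 ok]
  15: obs=w cand={0,4} pick 0 [0->0 ok]
  16: obs=w cand={0,4} pick 4 [0->4 ok]

0,0,1,0,4,4,3,4,2,0,4,3,3,1,0,0,4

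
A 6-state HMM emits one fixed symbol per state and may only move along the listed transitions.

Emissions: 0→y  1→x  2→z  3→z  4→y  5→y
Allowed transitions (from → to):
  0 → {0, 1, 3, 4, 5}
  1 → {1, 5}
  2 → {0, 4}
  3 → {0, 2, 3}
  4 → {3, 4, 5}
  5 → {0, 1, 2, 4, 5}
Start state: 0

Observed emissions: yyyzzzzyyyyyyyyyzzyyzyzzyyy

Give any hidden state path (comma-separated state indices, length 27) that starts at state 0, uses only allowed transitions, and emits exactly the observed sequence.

  t0 'y' -> {0,4,5}, take 0 (start)
  t1 'y' -> {0,4,5}, take 5 (0->5 ok)
  t2 'y' -> {0,4,5}, take 0 (5->0 ok)
  t3 'z' -> {2,3}, take 3 (0->3 ok)
  t4 'z' -> {2,3}, take 3 (3->3 ok)
  t5 'z' -> {2,3}, take 3 (3->3 ok)
  t6 'z' -> {2,3}, take 2 (3->2 ok)
  t7 'y' -> {0,4,5}, take 4 (2->4 ok)
  t8 'y' -> {0,4,5}, take 4 (4->4 ok)
  t9 'y' -> {0,4,5}, take 5 (4->5 ok)
  t10 'y' -> {0,4,5}, take 0 (5->0 ok)
  t11 'y' -> {0,4,5}, take 5 (0->5 ok)
  t12 'y' -> {0,4,5}, take 0 (5->0 ok)
  t13 'y' -> {0,4,5}, take 5 (0->5 ok)
  t14 'y' -> {0,4,5}, take 0 (5->0 ok)
  t15 'y' -> {0,4,5}, take 0 (0->0 ok)
  t16 'z' -> {2,3}, take 3 (0->3 ok)
  t17 'z' -> {2,3}, take 3 (3->3 ok)
  t18 'y' -> {0,4,5}, take 0 (3->0 ok)
  t19 'y' -> {0,4,5}, take 0 (0->0 ok)
  t20 'z' -> {2,3}, take 3 (0->3 ok)
  t21 'y' -> {0,4,5}, take 0 (3->0 ok)
  t22 'z' -> {2,3}, take 3 (0->3 ok)
  t23 'z' -> {2,3}, take 3 (3->3 ok)
  t24 'y' -> {0,4,5}, take 0 (3->0 ok)
  t25 'y' -> {0,4,5}, take 0 (0->0 ok)
  t26 'y' -> {0,4,5}, take 5 (0->5 ok)

0,5,0,3,3,3,2,4,4,5,0,5,0,5,0,0,3,3,0,0,3,0,3,3,0,0,5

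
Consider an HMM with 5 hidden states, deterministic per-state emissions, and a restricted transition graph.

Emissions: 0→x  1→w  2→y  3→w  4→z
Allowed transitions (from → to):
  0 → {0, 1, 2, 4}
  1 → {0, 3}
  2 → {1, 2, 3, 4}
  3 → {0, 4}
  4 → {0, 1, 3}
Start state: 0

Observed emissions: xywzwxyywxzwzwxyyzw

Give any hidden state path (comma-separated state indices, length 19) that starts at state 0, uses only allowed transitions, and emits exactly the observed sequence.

0,2,3,4,1,0,2,2,1,0,4,3,4,1,0,2,2,4,1

  pos 0: x in {0}, choose 0; start
  pos 1: y in {2}, choose 2; 0->2 ok
  pos 2: w in {1,3}, choose 3; 2->3 ok
  pos 3: z in {4}, choose 4; 3->4 ok
  pos 4: w in {1,3}, choose 1; 4->1 ok
  pos 5: x in {0}, choose 0; 1->0 ok
  pos 6: y in {2}, choose 2; 0->2 ok
  pos 7: y in {2}, choose 2; 2->2 ok
  pos 8: w in {1,3}, choose 1; 2->1 ok
  pos 9: x in {0}, choose 0; 1->0 ok
  pos 10: z in {4}, choose 4; 0->4 ok
  pos 11: w in {1,3}, choose 3; 4->3 ok
  pos 12: z in {4}, choose 4; 3->4 ok
  pos 13: w in {1,3}, choose 1; 4->1 ok
  pos 14: x in {0}, choose 0; 1->0 ok
  pos 15: y in {2}, choose 2; 0->2 ok
  pos 16: y in {2}, choose 2; 2->2 ok
  pos 17: z in {4}, choose 4; 2->4 ok
  pos 18: w in {1,3}, choose 1; 4->1 ok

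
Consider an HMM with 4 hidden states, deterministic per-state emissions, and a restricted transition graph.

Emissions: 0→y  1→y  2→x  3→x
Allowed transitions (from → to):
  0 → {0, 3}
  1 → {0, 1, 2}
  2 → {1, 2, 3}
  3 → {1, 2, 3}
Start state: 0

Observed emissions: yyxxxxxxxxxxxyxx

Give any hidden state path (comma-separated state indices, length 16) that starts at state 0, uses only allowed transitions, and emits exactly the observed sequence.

  pos 0: y in {0,1}, choose 0; start
  pos 1: y in {0,1}, choose 0; 0->0 ok
  pos 2: x in {2,3}, choose 3; 0->3 ok
  pos 3: x in {2,3}, choose 2; 3->2 ok
  pos 4: x in {2,3}, choose 2; 2->2 ok
  pos 5: x in {2,3}, choose 3; 2->3 ok
  pos 6: x in {2,3}, choose 2; 3->2 ok
  pos 7: x in {2,3}, choose 3; 2->3 ok
  pos 8: x in {2,3}, choose 2; 3->2 ok
  pos 9: x in {2,3}, choose 2; 2->2 ok
  pos 10: x in {2,3}, choose 3; 2->3 ok
  pos 11: x in {2,3}, choose 3; 3->3 ok
  pos 12: x in {2,3}, choose 2; 3->2 ok
  pos 13: y in {0,1}, choose 1; 2->1 ok
  pos 14: x in {2,3}, choose 2; 1->2 ok
  pos 15: x in {2,3}, choose 3; 2->3 ok

0,0,3,2,2,3,2,3,2,2,3,3,2,1,2,3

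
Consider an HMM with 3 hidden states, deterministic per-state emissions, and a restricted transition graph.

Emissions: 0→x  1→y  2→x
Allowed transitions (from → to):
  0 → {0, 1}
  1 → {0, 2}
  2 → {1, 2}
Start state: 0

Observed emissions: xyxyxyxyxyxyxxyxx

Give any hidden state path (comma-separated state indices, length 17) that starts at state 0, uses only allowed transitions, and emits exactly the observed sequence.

  [0] x  {0,2}  => 0  start
  [1] y  {1}  => 1  0->1 ok
  [2] x  {0,2}  => 0  1->0 ok
  [3] y  {1}  => 1  0->1 ok
  [4] x  {0,2}  => 2  1->2 ok
  [5] y  {1}  => 1  2->1 ok
  [6] x  {0,2}  => 2  1->2 ok
  [7] y  {1}  => 1  2->1 ok
  [8] x  {0,2}  => 2  1->2 ok
  [9] y  {1}  => 1  2->1 ok
  [10] x  {0,2}  => 2  1->2 ok
  [11] y  {1}  => 1  2->1 ok
  [12] x  {0,2}  => 0  1->0 ok
  [13] x  {0,2}  => 0  0->0 ok
  [14] y  {1}  => 1  0->1 ok
  [15] x  {0,2}  => 2  1->2 ok
  [16] x  {0,2}  => 2  2->2 ok

0,1,0,1,2,1,2,1,2,1,2,1,0,0,1,2,2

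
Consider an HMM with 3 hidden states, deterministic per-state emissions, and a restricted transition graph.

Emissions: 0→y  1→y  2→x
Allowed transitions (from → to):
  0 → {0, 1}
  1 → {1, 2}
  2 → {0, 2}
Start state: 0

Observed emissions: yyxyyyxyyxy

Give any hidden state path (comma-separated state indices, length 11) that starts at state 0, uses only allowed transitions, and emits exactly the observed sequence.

0,1,2,0,0,1,2,0,1,2,0

  [0] y  {0,1}  => 0  start
  [1] y  {0,1}  => 1  0->1 ok
  [2] x  {2}  => 2  1->2 ok
  [3] y  {0,1}  => 0  2->0 ok
  [4] y  {0,1}  => 0  0->0 ok
  [5] y  {0,1}  => 1  0->1 ok
  [6] x  {2}  => 2  1->2 ok
  [7] y  {0,1}  => 0  2->0 ok
  [8] y  {0,1}  => 1  0->1 ok
  [9] x  {2}  => 2  1->2 ok
  [10] y  {0,1}  => 0  2->0 ok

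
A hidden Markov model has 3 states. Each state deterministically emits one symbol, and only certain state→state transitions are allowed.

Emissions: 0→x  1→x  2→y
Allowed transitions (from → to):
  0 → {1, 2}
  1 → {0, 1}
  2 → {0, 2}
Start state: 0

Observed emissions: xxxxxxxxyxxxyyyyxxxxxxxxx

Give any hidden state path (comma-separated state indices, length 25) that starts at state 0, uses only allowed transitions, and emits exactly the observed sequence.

  t0 'x' -> {0,1}, take 0 (start)
  t1 'x' -> {0,1}, take 1 (0->1 ok)
  t2 'x' -> {0,1}, take 1 (1->1 ok)
  t3 'x' -> {0,1}, take 0 (1->0 ok)
  t4 'x' -> {0,1}, take 1 (0->1 ok)
  t5 'x' -> {0,1}, take 1 (1->1 ok)
  t6 'x' -> {0,1}, take 1 (1->1 ok)
  t7 'x' -> {0,1}, take 0 (1->0 ok)
  t8 'y' -> {2}, take 2 (0->2 ok)
  t9 'x' -> {0,1}, take 0 (2->0 ok)
  t10 'x' -> {0,1}, take 1 (0->1 ok)
  t11 'x' -> {0,1}, take 0 (1->0 ok)
  t12 'y' -> {2}, take 2 (0->2 ok)
  t13 'y' -> {2}, take 2 (2->2 ok)
  t14 'y' -> {2}, take 2 (2->2 ok)
  t15 'y' -> {2}, take 2 (2->2 ok)
  t16 'x' -> {0,1}, take 0 (2->0 ok)
  t17 'x' -> {0,1}, take 1 (0->1 ok)
  t18 'x' -> {0,1}, take 1 (1->1 ok)
  t19 'x' -> {0,1}, take 0 (1->0 ok)
  t20 'x' -> {0,1}, take 1 (0->1 ok)
  t21 'x' -> {0,1}, take 0 (1->0 ok)
  t22 'x' -> {0,1}, take 1 (0->1 ok)
  t23 'x' -> {0,1}, take 1 (1->1 ok)
  t24 'x' -> {0,1}, take 1 (1->1 ok)

0,1,1,0,1,1,1,0,2,0,1,0,2,2,2,2,0,1,1,0,1,0,1,1,1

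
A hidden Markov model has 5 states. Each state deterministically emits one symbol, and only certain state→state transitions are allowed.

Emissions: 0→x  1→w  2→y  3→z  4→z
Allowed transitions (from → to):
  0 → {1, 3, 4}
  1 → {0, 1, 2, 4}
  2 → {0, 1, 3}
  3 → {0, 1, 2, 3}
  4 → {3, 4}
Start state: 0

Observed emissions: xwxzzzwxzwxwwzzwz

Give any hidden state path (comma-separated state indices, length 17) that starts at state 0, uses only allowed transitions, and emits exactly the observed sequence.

  pos 0: x in {0}, choose 0; start
  pos 1: w in {1}, choose 1; 0->1 ok
  pos 2: x in {0}, choose 0; 1->0 ok
  pos 3: z in {3,4}, choose 4; 0->4 ok
  pos 4: z in {3,4}, choose 4; 4->4 ok
  pos 5: z in {3,4}, choose 3; 4->3 ok
  pos 6: w in {1}, choose 1; 3->1 ok
  pos 7: x in {0}, choose 0; 1->0 ok
  pos 8: z in {3,4}, choose 3; 0->3 ok
  pos 9: w in {1}, choose 1; 3->1 ok
  pos 10: x in {0}, choose 0; 1->0 ok
  pos 11: w in {1}, choose 1; 0->1 ok
  pos 12: w in {1}, choose 1; 1->1 ok
  pos 13: z in {3,4}, choose 4; 1->4 ok
  pos 14: z in {3,4}, choose 3; 4->3 ok
  pos 15: w in {1}, choose 1; 3->1 ok
  pos 16: z in {3,4}, choose 4; 1->4 ok

0,1,0,4,4,3,1,0,3,1,0,1,1,4,3,1,4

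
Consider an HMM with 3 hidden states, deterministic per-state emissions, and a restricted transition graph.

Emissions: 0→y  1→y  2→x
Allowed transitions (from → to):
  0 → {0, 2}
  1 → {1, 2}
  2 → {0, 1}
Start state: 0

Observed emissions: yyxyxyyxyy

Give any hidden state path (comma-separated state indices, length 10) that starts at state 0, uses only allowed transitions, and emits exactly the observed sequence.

  pos 0: y in {0,1}, choose 0; start
  pos 1: y in {0,1}, choose 0; 0->0 ok
  pos 2: x in {2}, choose 2; 0->2 ok
  pos 3: y in {0,1}, choose 1; 2->1 ok
  pos 4: x in {2}, choose 2; 1->2 ok
  pos 5: y in {0,1}, choose 1; 2->1 ok
  pos 6: y in {0,1}, choose 1; 1->1 ok
  pos 7: x in {2}, choose 2; 1->2 ok
  pos 8: y in {0,1}, choose 1; 2->1 ok
  pos 9: y in {0,1}, choose 1; 1->1 ok

0,0,2,1,2,1,1,2,1,1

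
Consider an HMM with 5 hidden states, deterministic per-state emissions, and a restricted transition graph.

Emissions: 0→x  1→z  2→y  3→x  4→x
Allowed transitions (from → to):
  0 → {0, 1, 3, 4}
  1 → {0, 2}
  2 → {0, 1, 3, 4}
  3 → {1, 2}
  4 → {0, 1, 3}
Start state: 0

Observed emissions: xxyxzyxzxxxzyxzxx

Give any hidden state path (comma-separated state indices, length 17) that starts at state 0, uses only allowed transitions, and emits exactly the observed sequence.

0,3,2,3,1,2,0,1,0,4,3,1,2,0,1,0,4

  [0] x  {0,3,4}  => 0  start
  [1] x  {0,3,4}  => 3  0->3 ok
  [2] y  {2}  => 2  3->2 ok
  [3] x  {0,3,4}  => 3  2->3 ok
  [4] z  {1}  => 1  3->1 ok
  [5] y  {2}  => 2  1->2 ok
  [6] x  {0,3,4}  => 0  2->0 ok
  [7] z  {1}  => 1  0->1 ok
  [8] x  {0,3,4}  => 0  1->0 ok
  [9] x  {0,3,4}  => 4  0->4 ok
  [10] x  {0,3,4}  => 3  4->3 ok
  [11] z  {1}  => 1  3->1 ok
  [12] y  {2}  => 2  1->2 ok
  [13] x  {0,3,4}  => 0  2->0 ok
  [14] z  {1}  => 1  0->1 ok
  [15] x  {0,3,4}  => 0  1->0 ok
  [16] x  {0,3,4}  => 4  0->4 ok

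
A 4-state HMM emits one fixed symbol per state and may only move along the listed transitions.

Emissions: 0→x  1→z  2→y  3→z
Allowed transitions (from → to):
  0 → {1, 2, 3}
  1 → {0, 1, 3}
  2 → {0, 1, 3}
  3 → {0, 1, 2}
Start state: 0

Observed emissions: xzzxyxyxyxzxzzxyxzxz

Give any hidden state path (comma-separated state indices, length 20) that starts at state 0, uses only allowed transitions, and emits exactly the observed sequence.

0,1,1,0,2,0,2,0,2,0,1,0,1,1,0,2,0,3,0,1

  [0] x  {0}  => 0  start
  [1] z  {1,3}  => 1  0->1 ok
  [2] z  {1,3}  => 1  1->1 ok
  [3] x  {0}  => 0  1->0 ok
  [4] y  {2}  => 2  0->2 ok
  [5] x  {0}  => 0  2->0 ok
  [6] y  {2}  => 2  0->2 ok
  [7] x  {0}  => 0  2->0 ok
  [8] y  {2}  => 2  0->2 ok
  [9] x  {0}  => 0  2->0 ok
  [10] z  {1,3}  => 1  0->1 ok
  [11] x  {0}  => 0  1->0 ok
  [12] z  {1,3}  => 1  0->1 ok
  [13] z  {1,3}  => 1  1->1 ok
  [14] x  {0}  => 0  1->0 ok
  [15] y  {2}  => 2  0->2 ok
  [16] x  {0}  => 0  2->0 ok
  [17] z  {1,3}  => 3  0->3 ok
  [18] x  {0}  => 0  3->0 ok
  [19] z  {1,3}  => 1  0->1 ok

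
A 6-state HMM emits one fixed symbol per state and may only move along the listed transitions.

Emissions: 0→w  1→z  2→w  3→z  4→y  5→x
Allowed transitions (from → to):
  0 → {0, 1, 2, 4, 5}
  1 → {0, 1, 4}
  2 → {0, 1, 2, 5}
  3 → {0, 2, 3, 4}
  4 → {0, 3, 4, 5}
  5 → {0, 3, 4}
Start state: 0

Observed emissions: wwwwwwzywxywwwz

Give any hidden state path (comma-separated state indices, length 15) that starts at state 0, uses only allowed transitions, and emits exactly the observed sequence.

0,0,0,0,2,2,1,4,0,5,4,0,0,2,1

  t0 'w' -> {0,2}, take 0 (start)
  t1 'w' -> {0,2}, take 0 (0->0 ok)
  t2 'w' -> {0,2}, take 0 (0->0 ok)
  t3 'w' -> {0,2}, take 0 (0->0 ok)
  t4 'w' -> {0,2}, take 2 (0->2 ok)
  t5 'w' -> {0,2}, take 2 (2->2 ok)
  t6 'z' -> {1,3}, take 1 (2->1 ok)
  t7 'y' -> {4}, take 4 (1->4 ok)
  t8 'w' -> {0,2}, take 0 (4->0 ok)
  t9 'x' -> {5}, take 5 (0->5 ok)
  t10 'y' -> {4}, take 4 (5->4 ok)
  t11 'w' -> {0,2}, take 0 (4->0 ok)
  t12 'w' -> {0,2}, take 0 (0->0 ok)
  t13 'w' -> {0,2}, take 2 (0->2 ok)
  t14 'z' -> {1,3}, take 1 (2->1 ok)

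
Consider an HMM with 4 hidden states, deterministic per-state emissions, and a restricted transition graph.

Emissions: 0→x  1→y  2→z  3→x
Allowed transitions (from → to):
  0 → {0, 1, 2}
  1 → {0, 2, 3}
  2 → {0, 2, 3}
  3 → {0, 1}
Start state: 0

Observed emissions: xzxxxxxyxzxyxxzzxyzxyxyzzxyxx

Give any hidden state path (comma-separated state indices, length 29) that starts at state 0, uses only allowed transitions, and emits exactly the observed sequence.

  [0] x  {0,3}  => 0  start
  [1] z  {2}  => 2  0->2 ok
  [2] x  {0,3}  => 3  2->3 ok
  [3] x  {0,3}  => 0  3->0 ok
  [4] x  {0,3}  => 0  0->0 ok
  [5] x  {0,3}  => 0  0->0 ok
  [6] x  {0,3}  => 0  0->0 ok
  [7] y  {1}  => 1  0->1 ok
  [8] x  {0,3}  => 0  1->0 ok
  [9] z  {2}  => 2  0->2 ok
  [10] x  {0,3}  => 0  2->0 ok
  [11] y  {1}  => 1  0->1 ok
  [12] x  {0,3}  => 0  1->0 ok
  [13] x  {0,3}  => 0  0->0 ok
  [14] z  {2}  => 2  0->2 ok
  [15] z  {2}  => 2  2->2 ok
  [16] x  {0,3}  => 3  2->3 ok
  [17] y  {1}  => 1  3->1 ok
  [18] z  {2}  => 2  1->2 ok
  [19] x  {0,3}  => 3  2->3 ok
  [20] y  {1}  => 1  3->1 ok
  [21] x  {0,3}  => 3  1->3 ok
  [22] y  {1}  => 1  3->1 ok
  [23] z  {2}  => 2  1->2 ok
  [24] z  {2}  => 2  2->2 ok
  [25] x  {0,3}  => 3  2->3 ok
  [26] y  {1}  => 1  3->1 ok
  [27] x  {0,3}  => 3  1->3 ok
  [28] x  {0,3}  => 0  3->0 ok

0,2,3,0,0,0,0,1,0,2,0,1,0,0,2,2,3,1,2,3,1,3,1,2,2,3,1,3,0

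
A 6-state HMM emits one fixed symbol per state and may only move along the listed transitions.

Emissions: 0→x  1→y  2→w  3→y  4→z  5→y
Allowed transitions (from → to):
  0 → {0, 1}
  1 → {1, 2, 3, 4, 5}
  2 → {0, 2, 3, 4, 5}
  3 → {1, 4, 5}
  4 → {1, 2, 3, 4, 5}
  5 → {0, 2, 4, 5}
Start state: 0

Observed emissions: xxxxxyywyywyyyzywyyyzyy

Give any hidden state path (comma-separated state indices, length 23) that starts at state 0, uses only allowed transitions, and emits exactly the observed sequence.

  [0] x  {0}  => 0  start
  [1] x  {0}  => 0  0->0 ok
  [2] x  {0}  => 0  0->0 ok
  [3] x  {0}  => 0  0->0 ok
  [4] x  {0}  => 0  0->0 ok
  [5] y  {1,3,5}  => 1  0->1 ok
  [6] y  {1,3,5}  => 5  1->5 ok
  [7] w  {2}  => 2  5->2 ok
  [8] y  {1,3,5}  => 5  2->5 ok
  [9] y  {1,3,5}  => 5  5->5 ok
  [10] w  {2}  => 2  5->2 ok
  [11] y  {1,3,5}  => 3  2->3 ok
  [12] y  {1,3,5}  => 1  3->1 ok
  [13] y  {1,3,5}  => 3  1->3 ok
  [14] z  {4}  => 4  3->4 ok
  [15] y  {1,3,5}  => 5  4->5 ok
  [16] w  {2}  => 2  5->2 ok
  [17] y  {1,3,5}  => 3  2->3 ok
  [18] y  {1,3,5}  => 1  3->1 ok
  [19] y  {1,3,5}  => 5  1->5 ok
  [20] z  {4}  => 4  5->4 ok
  [21] y  {1,3,5}  => 3  4->3 ok
  [22] y  {1,3,5}  => 1  3->1 ok

0,0,0,0,0,1,5,2,5,5,2,3,1,3,4,5,2,3,1,5,4,3,1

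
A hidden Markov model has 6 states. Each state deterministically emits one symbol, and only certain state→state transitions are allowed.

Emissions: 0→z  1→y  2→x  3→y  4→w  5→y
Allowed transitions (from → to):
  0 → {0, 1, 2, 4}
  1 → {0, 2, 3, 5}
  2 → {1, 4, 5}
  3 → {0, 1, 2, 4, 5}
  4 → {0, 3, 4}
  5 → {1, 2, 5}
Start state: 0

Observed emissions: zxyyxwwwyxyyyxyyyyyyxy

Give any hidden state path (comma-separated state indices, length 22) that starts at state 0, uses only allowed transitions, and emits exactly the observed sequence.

0,2,5,1,2,4,4,4,3,2,5,5,5,2,1,5,5,1,3,5,2,1

  [0] z  {0}  => 0  start
  [1] x  {2}  => 2  0->2 ok
  [2] y  {1,3,5}  => 5  2->5 ok
  [3] y  {1,3,5}  => 1  5->1 ok
  [4] x  {2}  => 2  1->2 ok
  [5] w  {4}  => 4  2->4 ok
  [6] w  {4}  => 4  4->4 ok
  [7] w  {4}  => 4  4->4 ok
  [8] y  {1,3,5}  => 3  4->3 ok
  [9] x  {2}  => 2  3->2 ok
  [10] y  {1,3,5}  => 5  2->5 ok
  [11] y  {1,3,5}  => 5  5->5 ok
  [12] y  {1,3,5}  => 5  5->5 ok
  [13] x  {2}  => 2  5->2 ok
  [14] y  {1,3,5}  => 1  2->1 ok
  [15] y  {1,3,5}  => 5  1->5 ok
  [16] y  {1,3,5}  => 5  5->5 ok
  [17] y  {1,3,5}  => 1  5->1 ok
  [18] y  {1,3,5}  => 3  1->3 ok
  [19] y  {1,3,5}  => 5  3->5 ok
  [20] x  {2}  => 2  5->2 ok
  [21] y  {1,3,5}  => 1  2->1 ok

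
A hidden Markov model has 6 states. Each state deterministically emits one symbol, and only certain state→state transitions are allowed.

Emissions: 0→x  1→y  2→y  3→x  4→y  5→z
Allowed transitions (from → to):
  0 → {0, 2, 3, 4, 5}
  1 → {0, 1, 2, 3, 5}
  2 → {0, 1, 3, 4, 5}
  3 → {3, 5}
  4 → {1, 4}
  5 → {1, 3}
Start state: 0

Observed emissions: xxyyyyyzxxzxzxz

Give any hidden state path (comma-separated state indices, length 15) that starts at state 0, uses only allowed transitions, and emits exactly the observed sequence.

0,0,4,4,1,1,1,5,3,3,5,3,5,3,5

  0: obs=x cand={0,3} pick 0 [start]
  1: obs=x cand={0,3} pick 0 [0->0 ok]
  2: obs=y cand={1,2,4} pick 4 [0->4 ok]
  3: obs=y cand={1,2,4} pick 4 [4->4 ok]
  4: obs=y cand={1,2,4} pick 1 [4->1 ok]
  5: obs=y cand={1,2,4} pick 1 [1->1 ok]
  6: obs=y cand={1,2,4} pick 1 [1->1 ok]
  7: obs=z cand={5} pick 5 [1->5 ok]
  8: obs=x cand={0,3} pick 3 [5->3 ok]
  9: obs=x cand={0,3} pick 3 [3->3 ok]
  10: obs=z cand={5} pick 5 [3->5 ok]
  11: obs=x cand={0,3} pick 3 [5->3 ok]
  12: obs=z cand={5} pick 5 [3->5 ok]
  13: obs=x cand={0,3} pick 3 [5->3 ok]
  14: obs=z cand={5} pick 5 [3->5 ok]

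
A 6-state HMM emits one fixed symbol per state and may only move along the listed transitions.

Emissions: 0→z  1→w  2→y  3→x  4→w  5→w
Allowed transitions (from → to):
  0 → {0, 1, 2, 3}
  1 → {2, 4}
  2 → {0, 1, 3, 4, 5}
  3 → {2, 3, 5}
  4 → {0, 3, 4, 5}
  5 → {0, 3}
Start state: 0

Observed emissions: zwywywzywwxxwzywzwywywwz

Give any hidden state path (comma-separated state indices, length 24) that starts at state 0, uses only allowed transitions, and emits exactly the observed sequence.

  [0] z  {0}  => 0  start
  [1] w  {1,4,5}  => 1  0->1 ok
  [2] y  {2}  => 2  1->2 ok
  [3] w  {1,4,5}  => 1  2->1 ok
  [4] y  {2}  => 2  1->2 ok
  [5] w  {1,4,5}  => 5  2->5 ok
  [6] z  {0}  => 0  5->0 ok
  [7] y  {2}  => 2  0->2 ok
  [8] w  {1,4,5}  => 4  2->4 ok
  [9] w  {1,4,5}  => 5  4->5 ok
  [10] x  {3}  => 3  5->3 ok
  [11] x  {3}  => 3  3->3 ok
  [12] w  {1,4,5}  => 5  3->5 ok
  [13] z  {0}  => 0  5->0 ok
  [14] y  {2}  => 2  0->2 ok
  [15] w  {1,4,5}  => 4  2->4 ok
  [16] z  {0}  => 0  4->0 ok
  [17] w  {1,4,5}  => 1  0->1 ok
  [18] y  {2}  => 2  1->2 ok
  [19] w  {1,4,5}  => 1  2->1 ok
  [20] y  {2}  => 2  1->2 ok
  [21] w  {1,4,5}  => 4  2->4 ok
  [22] w  {1,4,5}  => 4  4->4 ok
  [23] z  {0}  => 0  4->0 ok

0,1,2,1,2,5,0,2,4,5,3,3,5,0,2,4,0,1,2,1,2,4,4,0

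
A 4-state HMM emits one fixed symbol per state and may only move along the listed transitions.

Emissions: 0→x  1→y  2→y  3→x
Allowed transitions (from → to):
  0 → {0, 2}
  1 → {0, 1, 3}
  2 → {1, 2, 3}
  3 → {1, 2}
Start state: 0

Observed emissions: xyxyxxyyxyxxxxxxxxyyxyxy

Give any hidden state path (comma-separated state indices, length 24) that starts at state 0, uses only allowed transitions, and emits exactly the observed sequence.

  [0] x  {0,3}  => 0  start
  [1] y  {1,2}  => 2  0->2 ok
  [2] x  {0,3}  => 3  2->3 ok
  [3] y  {1,2}  => 1  3->1 ok
  [4] x  {0,3}  => 0  1->0 ok
  [5] x  {0,3}  => 0  0->0 ok
  [6] y  {1,2}  => 2  0->2 ok
  [7] y  {1,2}  => 2  2->2 ok
  [8] x  {0,3}  => 3  2->3 ok
  [9] y  {1,2}  => 1  3->1 ok
  [10] x  {0,3}  => 0  1->0 ok
  [11] x  {0,3}  => 0  0->0 ok
  [12] x  {0,3}  => 0  0->0 ok
  [13] x  {0,3}  => 0  0->0 ok
  [14] x  {0,3}  => 0  0->0 ok
  [15] x  {0,3}  => 0  0->0 ok
  [16] x  {0,3}  => 0  0->0 ok
  [17] x  {0,3}  => 0  0->0 ok
  [18] y  {1,2}  => 2  0->2 ok
  [19] y  {1,2}  => 1  2->1 ok
  [20] x  {0,3}  => 3  1->3 ok
  [21] y  {1,2}  => 2  3->2 ok
  [22] x  {0,3}  => 3  2->3 ok
  [23] y  {1,2}  => 1  3->1 ok

0,2,3,1,0,0,2,2,3,1,0,0,0,0,0,0,0,0,2,1,3,2,3,1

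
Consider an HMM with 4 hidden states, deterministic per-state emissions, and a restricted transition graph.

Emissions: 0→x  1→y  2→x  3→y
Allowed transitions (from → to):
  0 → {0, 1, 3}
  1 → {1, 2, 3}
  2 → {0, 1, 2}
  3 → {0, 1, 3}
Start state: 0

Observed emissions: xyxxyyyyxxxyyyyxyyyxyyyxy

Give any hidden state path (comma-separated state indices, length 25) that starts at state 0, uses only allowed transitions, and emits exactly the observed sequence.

0,3,0,0,1,3,1,3,0,0,0,3,3,1,3,0,1,1,1,2,1,1,3,0,3

  [0] x  {0,2}  => 0  start
  [1] y  {1,3}  => 3  0->3 ok
  [2] x  {0,2}  => 0  3->0 ok
  [3] x  {0,2}  => 0  0->0 ok
  [4] y  {1,3}  => 1  0->1 ok
  [5] y  {1,3}  => 3  1->3 ok
  [6] y  {1,3}  => 1  3->1 ok
  [7] y  {1,3}  => 3  1->3 ok
  [8] x  {0,2}  => 0  3->0 ok
  [9] x  {0,2}  => 0  0->0 ok
  [10] x  {0,2}  => 0  0->0 ok
  [11] y  {1,3}  => 3  0->3 ok
  [12] y  {1,3}  => 3  3->3 ok
  [13] y  {1,3}  => 1  3->1 ok
  [14] y  {1,3}  => 3  1->3 ok
  [15] x  {0,2}  => 0  3->0 ok
  [16] y  {1,3}  => 1  0->1 ok
  [17] y  {1,3}  => 1  1->1 ok
  [18] y  {1,3}  => 1  1->1 ok
  [19] x  {0,2}  => 2  1->2 ok
  [20] y  {1,3}  => 1  2->1 ok
  [21] y  {1,3}  => 1  1->1 ok
  [22] y  {1,3}  => 3  1->3 ok
  [23] x  {0,2}  => 0  3->0 ok
  [24] y  {1,3}  => 3  0->3 ok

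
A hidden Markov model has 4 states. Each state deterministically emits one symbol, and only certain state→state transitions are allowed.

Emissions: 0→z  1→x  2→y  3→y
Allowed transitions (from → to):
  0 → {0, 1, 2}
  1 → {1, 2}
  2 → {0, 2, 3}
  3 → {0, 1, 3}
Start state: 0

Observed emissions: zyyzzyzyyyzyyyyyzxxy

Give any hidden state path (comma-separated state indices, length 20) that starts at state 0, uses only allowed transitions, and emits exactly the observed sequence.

  pos 0: z in {0}, choose 0; start
  pos 1: y in {2,3}, choose 2; 0->2 ok
  pos 2: y in {2,3}, choose 3; 2->3 ok
  pos 3: z in {0}, choose 0; 3->0 ok
  pos 4: z in {0}, choose 0; 0->0 ok
  pos 5: y in {2,3}, choose 2; 0->2 ok
  pos 6: z in {0}, choose 0; 2->0 ok
  pos 7: y in {2,3}, choose 2; 0->2 ok
  pos 8: y in {2,3}, choose 3; 2->3 ok
  pos 9: y in {2,3}, choose 3; 3->3 ok
  pos 10: z in {0}, choose 0; 3->0 ok
  pos 11: y in {2,3}, choose 2; 0->2 ok
  pos 12: y in {2,3}, choose 2; 2->2 ok
  pos 13: y in {2,3}, choose 2; 2->2 ok
  pos 14: y in {2,3}, choose 2; 2->2 ok
  pos 15: y in {2,3}, choose 2; 2->2 ok
  pos 16: z in {0}, choose 0; 2->0 ok
  pos 17: x in {1}, choose 1; 0->1 ok
  pos 18: x in {1}, choose 1; 1->1 ok
  pos 19: y in {2,3}, choose 2; 1->2 ok

0,2,3,0,0,2,0,2,3,3,0,2,2,2,2,2,0,1,1,2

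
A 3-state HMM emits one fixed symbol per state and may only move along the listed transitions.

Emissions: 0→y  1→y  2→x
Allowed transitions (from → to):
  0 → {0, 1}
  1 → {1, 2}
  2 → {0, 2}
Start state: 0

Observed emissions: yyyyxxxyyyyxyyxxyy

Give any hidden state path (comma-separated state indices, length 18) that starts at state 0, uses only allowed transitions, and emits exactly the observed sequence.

  pos 0: y in {0,1}, choose 0; start
  pos 1: y in {0,1}, choose 0; 0->0 ok
  pos 2: y in {0,1}, choose 0; 0->0 ok
  pos 3: y in {0,1}, choose 1; 0->1 ok
  pos 4: x in {2}, choose 2; 1->2 ok
  pos 5: x in {2}, choose 2; 2->2 ok
  pos 6: x in {2}, choose 2; 2->2 ok
  pos 7: y in {0,1}, choose 0; 2->0 ok
  pos 8: y in {0,1}, choose 0; 0->0 ok
  pos 9: y in {0,1}, choose 1; 0->1 ok
  pos 10: y in {0,1}, choose 1; 1->1 ok
  pos 11: x in {2}, choose 2; 1->2 ok
  pos 12: y in {0,1}, choose 0; 2->0 ok
  pos 13: y in {0,1}, choose 1; 0->1 ok
  pos 14: x in {2}, choose 2; 1->2 ok
  pos 15: x in {2}, choose 2; 2->2 ok
  pos 16: y in {0,1}, choose 0; 2->0 ok
  pos 17: y in {0,1}, choose 1; 0->1 ok

0,0,0,1,2,2,2,0,0,1,1,2,0,1,2,2,0,1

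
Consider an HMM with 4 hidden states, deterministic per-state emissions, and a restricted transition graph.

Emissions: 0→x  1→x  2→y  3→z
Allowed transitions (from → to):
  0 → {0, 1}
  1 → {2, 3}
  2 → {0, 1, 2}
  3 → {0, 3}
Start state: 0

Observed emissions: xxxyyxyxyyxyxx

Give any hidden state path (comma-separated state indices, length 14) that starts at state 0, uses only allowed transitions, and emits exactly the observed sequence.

  0: obs=x cand={0,1} pick 0 [start]
  1: obs=x cand={0,1} pick 0 [0->0 ok]
  2: obs=x cand={0,1} pick 1 [0->1 ok]
  3: obs=y cand={2} pick 2 [1->2 ok]
  4: obs=y cand={2} pick 2 [2->2 ok]
  5: obs=x cand={0,1} pick 1 [2->1 ok]
  6: obs=y cand={2} pick 2 [1->2 ok]
  7: obs=x cand={0,1} pick 1 [2->1 ok]
  8: obs=y cand={2} pick 2 [1->2 ok]
  9: obs=y cand={2} pick 2 [2->2 ok]
  10: obs=x cand={0,1} pick 1 [2->1 ok]
  11: obs=y cand={2} pick 2 [1->2 ok]
  12: obs=x cand={0,1} pick 0 [2->0 ok]
  13: obs=x cand={0,1} pick 1 [0->1 ok]

0,0,1,2,2,1,2,1,2,2,1,2,0,1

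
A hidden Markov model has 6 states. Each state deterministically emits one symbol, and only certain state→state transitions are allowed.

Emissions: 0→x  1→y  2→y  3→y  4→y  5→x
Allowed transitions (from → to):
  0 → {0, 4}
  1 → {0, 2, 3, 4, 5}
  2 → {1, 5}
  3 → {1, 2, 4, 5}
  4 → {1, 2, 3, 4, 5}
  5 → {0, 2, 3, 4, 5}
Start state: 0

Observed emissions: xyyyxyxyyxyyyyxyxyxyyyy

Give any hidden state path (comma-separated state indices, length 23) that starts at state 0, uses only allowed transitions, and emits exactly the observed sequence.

0,4,2,1,5,2,5,4,3,5,4,3,1,2,5,3,5,4,5,4,4,2,1

  [0] x  {0,5}  => 0  start
  [1] y  {1,2,3,4}  => 4  0->4 ok
  [2] y  {1,2,3,4}  => 2  4->2 ok
  [3] y  {1,2,3,4}  => 1  2->1 ok
  [4] x  {0,5}  => 5  1->5 ok
  [5] y  {1,2,3,4}  => 2  5->2 ok
  [6] x  {0,5}  => 5  2->5 ok
  [7] y  {1,2,3,4}  => 4  5->4 ok
  [8] y  {1,2,3,4}  => 3  4->3 ok
  [9] x  {0,5}  => 5  3->5 ok
  [10] y  {1,2,3,4}  => 4  5->4 ok
  [11] y  {1,2,3,4}  => 3  4->3 ok
  [12] y  {1,2,3,4}  => 1  3->1 ok
  [13] y  {1,2,3,4}  => 2  1->2 ok
  [14] x  {0,5}  => 5  2->5 ok
  [15] y  {1,2,3,4}  => 3  5->3 ok
  [16] x  {0,5}  => 5  3->5 ok
  [17] y  {1,2,3,4}  => 4  5->4 ok
  [18] x  {0,5}  => 5  4->5 ok
  [19] y  {1,2,3,4}  => 4  5->4 ok
  [20] y  {1,2,3,4}  => 4  4->4 ok
  [21] y  {1,2,3,4}  => 2  4->2 ok
  [22] y  {1,2,3,4}  => 1  2->1 ok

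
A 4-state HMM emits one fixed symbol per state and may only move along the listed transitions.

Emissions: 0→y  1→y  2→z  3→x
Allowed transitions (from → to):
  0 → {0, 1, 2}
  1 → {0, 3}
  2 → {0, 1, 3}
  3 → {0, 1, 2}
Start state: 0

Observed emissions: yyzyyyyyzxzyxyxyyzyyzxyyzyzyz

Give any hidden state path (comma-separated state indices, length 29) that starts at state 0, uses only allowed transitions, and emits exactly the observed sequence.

  [0] y  {0,1}  => 0  start
  [1] y  {0,1}  => 0  0->0 ok
  [2] z  {2}  => 2  0->2 ok
  [3] y  {0,1}  => 1  2->1 ok
  [4] y  {0,1}  => 0  1->0 ok
  [5] y  {0,1}  => 0  0->0 ok
  [6] y  {0,1}  => 0  0->0 ok
  [7] y  {0,1}  => 0  0->0 ok
  [8] z  {2}  => 2  0->2 ok
  [9] x  {3}  => 3  2->3 ok
  [10] z  {2}  => 2  3->2 ok
  [11] y  {0,1}  => 1  2->1 ok
  [12] x  {3}  => 3  1->3 ok
  [13] y  {0,1}  => 1  3->1 ok
  [14] x  {3}  => 3  1->3 ok
  [15] y  {0,1}  => 0  3->0 ok
  [16] y  {0,1}  => 0  0->0 ok
  [17] z  {2}  => 2  0->2 ok
  [18] y  {0,1}  => 0  2->0 ok
  [19] y  {0,1}  => 0  0->0 ok
  [20] z  {2}  => 2  0->2 ok
  [21] x  {3}  => 3  2->3 ok
  [22] y  {0,1}  => 1  3->1 ok
  [23] y  {0,1}  => 0  1->0 ok
  [24] z  {2}  => 2  0->2 ok
  [25] y  {0,1}  => 0  2->0 ok
  [26] z  {2}  => 2  0->2 ok
  [27] y  {0,1}  => 0  2->0 ok
  [28] z  {2}  => 2  0->2 ok

0,0,2,1,0,0,0,0,2,3,2,1,3,1,3,0,0,2,0,0,2,3,1,0,2,0,2,0,2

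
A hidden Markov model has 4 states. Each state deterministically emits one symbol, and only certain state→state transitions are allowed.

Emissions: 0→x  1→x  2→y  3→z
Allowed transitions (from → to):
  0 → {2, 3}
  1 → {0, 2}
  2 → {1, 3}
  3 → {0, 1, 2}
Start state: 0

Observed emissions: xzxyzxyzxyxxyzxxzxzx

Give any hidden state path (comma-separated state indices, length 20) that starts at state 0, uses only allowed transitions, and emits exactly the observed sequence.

0,3,1,2,3,1,2,3,1,2,1,0,2,3,1,0,3,0,3,0

  0: obs=x cand={0,1} pick 0 [start]
  1: obs=z cand={3} pick 3 [0->3 ok]
  2: obs=x cand={0,1} pick 1 [3->1 ok]
  3: obs=y cand={2} pick 2 [1->2 ok]
  4: obs=z cand={3} pick 3 [2->3 ok]
  5: obs=x cand={0,1} pick 1 [3->1 ok]
  6: obs=y cand={2} pick 2 [1->2 ok]
  7: obs=z cand={3} pick 3 [2->3 ok]
  8: obs=x cand={0,1} pick 1 [3->1 ok]
  9: obs=y cand={2} pick 2 [1->2 ok]
  10: obs=x cand={0,1} pick 1 [2->1 ok]
  11: obs=x cand={0,1} pick 0 [1->0 ok]
  12: obs=y cand={2} pick 2 [0->2 ok]
  13: obs=z cand={3} pick 3 [2->3 ok]
  14: obs=x cand={0,1} pick 1 [3->1 ok]
  15: obs=x cand={0,1} pick 0 [1->0 ok]
  16: obs=z cand={3} pick 3 [0->3 ok]
  17: obs=x cand={0,1} pick 0 [3->0 ok]
  18: obs=z cand={3} pick 3 [0->3 ok]
  19: obs=x cand={0,1} pick 0 [3->0 ok]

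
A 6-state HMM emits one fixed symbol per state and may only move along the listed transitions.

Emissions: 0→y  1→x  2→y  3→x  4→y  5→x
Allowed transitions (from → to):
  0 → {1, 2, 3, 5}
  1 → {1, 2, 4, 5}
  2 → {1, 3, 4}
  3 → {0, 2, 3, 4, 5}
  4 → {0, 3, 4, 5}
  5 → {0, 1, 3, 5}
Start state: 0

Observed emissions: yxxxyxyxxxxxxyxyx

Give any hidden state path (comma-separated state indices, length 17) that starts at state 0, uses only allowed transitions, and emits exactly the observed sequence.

0,3,5,1,2,1,2,1,5,3,5,3,3,0,3,2,3

  t0 'y' -> {0,2,4}, take 0 (start)
  t1 'x' -> {1,3,5}, take 3 (0->3 ok)
  t2 'x' -> {1,3,5}, take 5 (3->5 ok)
  t3 'x' -> {1,3,5}, take 1 (5->1 ok)
  t4 'y' -> {0,2,4}, take 2 (1->2 ok)
  t5 'x' -> {1,3,5}, take 1 (2->1 ok)
  t6 'y' -> {0,2,4}, take 2 (1->2 ok)
  t7 'x' -> {1,3,5}, take 1 (2->1 ok)
  t8 'x' -> {1,3,5}, take 5 (1->5 ok)
  t9 'x' -> {1,3,5}, take 3 (5->3 ok)
  t10 'x' -> {1,3,5}, take 5 (3->5 ok)
  t11 'x' -> {1,3,5}, take 3 (5->3 ok)
  t12 'x' -> {1,3,5}, take 3 (3->3 ok)
  t13 'y' -> {0,2,4}, take 0 (3->0 ok)
  t14 'x' -> {1,3,5}, take 3 (0->3 ok)
  t15 'y' -> {0,2,4}, take 2 (3->2 ok)
  t16 'x' -> {1,3,5}, take 3 (2->3 ok)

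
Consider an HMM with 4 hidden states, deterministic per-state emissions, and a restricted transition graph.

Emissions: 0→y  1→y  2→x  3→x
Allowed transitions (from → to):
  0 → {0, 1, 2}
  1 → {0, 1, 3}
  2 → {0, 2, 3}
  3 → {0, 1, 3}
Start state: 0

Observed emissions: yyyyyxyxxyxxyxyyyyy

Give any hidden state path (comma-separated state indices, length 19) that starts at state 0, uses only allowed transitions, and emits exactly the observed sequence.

  0: obs=y cand={0,1} pick 0 [start]
  1: obs=y cand={0,1} pick 0 [0->0 ok]
  2: obs=y cand={0,1} pick 1 [0->1 ok]
  3: obs=y cand={0,1} pick 1 [1->1 ok]
  4: obs=y cand={0,1} pick 1 [1->1 ok]
  5: obs=x cand={2,3} pick 3 [1->3 ok]
  6: obs=y cand={0,1} pick 1 [3->1 ok]
  7: obs=x cand={2,3} pick 3 [1->3 ok]
  8: obs=x cand={2,3} pick 3 [3->3 ok]
  9: obs=y cand={0,1} pick 1 [3->1 ok]
  10: obs=x cand={2,3} pick 3 [1->3 ok]
  11: obs=x cand={2,3} pick 3 [3->3 ok]
  12: obs=y cand={0,1} pick 0 [3->0 ok]
  13: obs=x cand={2,3} pick 2 [0->2 ok]
  14: obs=y cand={0,1} pick 0 [2->0 ok]
  15: obs=y cand={0,1} pick 1 [0->1 ok]
  16: obs=y cand={0,1} pick 1 [1->1 ok]
  17: obs=y cand={0,1} pick 0 [1->0 ok]
  18: obs=y cand={0,1} pick 0 [0->0 ok]

0,0,1,1,1,3,1,3,3,1,3,3,0,2,0,1,1,0,0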